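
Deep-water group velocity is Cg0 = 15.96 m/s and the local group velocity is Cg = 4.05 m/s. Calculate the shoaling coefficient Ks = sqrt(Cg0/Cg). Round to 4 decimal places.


Ks = sqrt(Cg0 / Cg)
Ks = sqrt(15.96 / 4.05)
Ks = sqrt(3.9407)
Ks = 1.9851

1.9851


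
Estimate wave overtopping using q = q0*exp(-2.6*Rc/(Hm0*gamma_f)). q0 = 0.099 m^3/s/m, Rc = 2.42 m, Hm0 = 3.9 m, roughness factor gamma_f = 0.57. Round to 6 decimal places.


q = q0 * exp(-2.6 * Rc / (Hm0 * gamma_f))
Exponent = -2.6 * 2.42 / (3.9 * 0.57)
= -2.6 * 2.42 / 2.2230
= -2.830409
exp(-2.830409) = 0.058989
q = 0.099 * 0.058989
q = 0.005840 m^3/s/m

0.005840


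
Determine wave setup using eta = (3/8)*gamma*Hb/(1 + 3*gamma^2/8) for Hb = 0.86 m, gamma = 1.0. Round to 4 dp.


eta = (3/8) * gamma * Hb / (1 + 3*gamma^2/8)
Numerator = (3/8) * 1.0 * 0.86 = 0.322500
Denominator = 1 + 3*1.0^2/8 = 1 + 0.375000 = 1.375000
eta = 0.322500 / 1.375000
eta = 0.2345 m

0.2345


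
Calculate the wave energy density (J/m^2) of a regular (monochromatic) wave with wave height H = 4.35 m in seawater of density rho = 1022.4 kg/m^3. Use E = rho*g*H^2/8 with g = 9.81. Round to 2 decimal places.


E = (1/8) * rho * g * H^2
E = (1/8) * 1022.4 * 9.81 * 4.35^2
E = 0.125 * 1022.4 * 9.81 * 18.9225
E = 23723.48 J/m^2

23723.48


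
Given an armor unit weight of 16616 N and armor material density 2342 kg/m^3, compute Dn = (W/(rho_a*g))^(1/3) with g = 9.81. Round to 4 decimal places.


V = W / (rho_a * g)
V = 16616 / (2342 * 9.81)
V = 16616 / 22975.02
V = 0.723220 m^3
Dn = V^(1/3) = 0.723220^(1/3)
Dn = 0.8976 m

0.8976


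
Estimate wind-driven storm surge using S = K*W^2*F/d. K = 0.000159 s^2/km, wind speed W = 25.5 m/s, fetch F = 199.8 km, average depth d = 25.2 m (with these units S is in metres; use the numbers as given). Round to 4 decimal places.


S = K * W^2 * F / d
W^2 = 25.5^2 = 650.25
S = 0.000159 * 650.25 * 199.8 / 25.2
Numerator = 0.000159 * 650.25 * 199.8 = 20.657272
S = 20.657272 / 25.2 = 0.8197 m

0.8197


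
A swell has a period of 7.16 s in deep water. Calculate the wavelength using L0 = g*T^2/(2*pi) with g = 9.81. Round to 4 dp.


L0 = g * T^2 / (2 * pi)
L0 = 9.81 * 7.16^2 / (2 * pi)
L0 = 9.81 * 51.2656 / 6.28319
L0 = 502.9155 / 6.28319
L0 = 80.0415 m

80.0415


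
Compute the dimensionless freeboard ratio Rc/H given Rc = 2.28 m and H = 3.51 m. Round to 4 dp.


Relative freeboard = Rc / H
= 2.28 / 3.51
= 0.6496

0.6496


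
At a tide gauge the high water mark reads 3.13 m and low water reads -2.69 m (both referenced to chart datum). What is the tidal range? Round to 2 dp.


Tidal range = High water - Low water
Tidal range = 3.13 - (-2.69)
Tidal range = 5.82 m

5.82


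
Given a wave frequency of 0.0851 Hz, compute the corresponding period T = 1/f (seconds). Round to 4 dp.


T = 1 / f
T = 1 / 0.0851
T = 11.7509 s

11.7509


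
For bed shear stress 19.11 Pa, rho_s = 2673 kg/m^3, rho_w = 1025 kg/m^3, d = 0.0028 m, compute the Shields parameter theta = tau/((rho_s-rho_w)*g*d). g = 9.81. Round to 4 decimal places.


theta = tau / ((rho_s - rho_w) * g * d)
rho_s - rho_w = 2673 - 1025 = 1648
Denominator = 1648 * 9.81 * 0.0028 = 45.267264
theta = 19.11 / 45.267264
theta = 0.4222

0.4222


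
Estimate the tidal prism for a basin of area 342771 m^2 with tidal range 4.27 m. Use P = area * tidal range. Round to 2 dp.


Tidal prism = Area * Tidal range
P = 342771 * 4.27
P = 1463632.17 m^3

1463632.17


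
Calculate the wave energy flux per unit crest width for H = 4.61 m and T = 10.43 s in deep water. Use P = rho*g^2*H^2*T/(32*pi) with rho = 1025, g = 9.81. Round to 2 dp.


P = rho * g^2 * H^2 * T / (32 * pi)
P = 1025 * 9.81^2 * 4.61^2 * 10.43 / (32 * pi)
P = 1025 * 96.2361 * 21.2521 * 10.43 / 100.53096
P = 217494.45 W/m

217494.45


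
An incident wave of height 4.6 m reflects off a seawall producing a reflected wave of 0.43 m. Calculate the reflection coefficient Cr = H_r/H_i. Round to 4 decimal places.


Cr = H_r / H_i
Cr = 0.43 / 4.6
Cr = 0.0935

0.0935


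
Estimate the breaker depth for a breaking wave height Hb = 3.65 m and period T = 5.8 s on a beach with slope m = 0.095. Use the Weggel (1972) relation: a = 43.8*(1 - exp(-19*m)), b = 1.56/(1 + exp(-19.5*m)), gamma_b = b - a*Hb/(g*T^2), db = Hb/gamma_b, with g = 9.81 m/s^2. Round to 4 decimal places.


a = 43.8 * (1 - exp(-19 * m))
exp(-19 * 0.095) = exp(-1.8050) = 0.164474
a = 43.8 * (1 - 0.164474) = 36.596019
b = 1.56 / (1 + exp(-19.5 * m))
exp(-19.5 * 0.095) = exp(-1.8525) = 0.156845
b = 1.56 / (1 + 0.156845) = 1.348496
Hb / (g * T^2) = 3.65 / (9.81 * 5.8^2) = 3.65 / 330.0084 = 0.01106032
gamma_b = b - a * Hb/(g*T^2) = 1.348496 - 36.596019 * 0.01106032 = 0.943732
db = Hb / gamma_b = 3.65 / 0.943732
db = 3.8676 m

3.8676


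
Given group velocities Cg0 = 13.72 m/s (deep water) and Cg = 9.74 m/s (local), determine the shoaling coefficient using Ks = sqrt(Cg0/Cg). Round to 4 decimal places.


Ks = sqrt(Cg0 / Cg)
Ks = sqrt(13.72 / 9.74)
Ks = sqrt(1.4086)
Ks = 1.1869

1.1869


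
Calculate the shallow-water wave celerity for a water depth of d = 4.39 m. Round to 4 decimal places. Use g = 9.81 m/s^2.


Using the shallow-water approximation:
C = sqrt(g * d) = sqrt(9.81 * 4.39)
C = sqrt(43.0659)
C = 6.5625 m/s

6.5625


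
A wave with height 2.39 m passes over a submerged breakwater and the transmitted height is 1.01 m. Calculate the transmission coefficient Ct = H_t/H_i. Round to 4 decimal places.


Ct = H_t / H_i
Ct = 1.01 / 2.39
Ct = 0.4226

0.4226


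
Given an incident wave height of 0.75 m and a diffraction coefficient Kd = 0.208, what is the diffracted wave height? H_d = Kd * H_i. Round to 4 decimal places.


H_d = Kd * H_i
H_d = 0.208 * 0.75
H_d = 0.1560 m

0.1560


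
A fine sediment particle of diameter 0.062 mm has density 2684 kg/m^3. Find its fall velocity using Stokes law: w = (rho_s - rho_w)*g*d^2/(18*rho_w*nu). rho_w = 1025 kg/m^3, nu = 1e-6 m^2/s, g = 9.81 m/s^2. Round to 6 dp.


w = (rho_s - rho_w) * g * d^2 / (18 * rho_w * nu)
d = 0.062 mm = 0.000062 m
rho_s - rho_w = 2684 - 1025 = 1659
Numerator = 1659 * 9.81 * (0.000062)^2 = 0.000062560293
Denominator = 18 * 1025 * 1e-6 = 0.018450
w = 0.003391 m/s

0.003391


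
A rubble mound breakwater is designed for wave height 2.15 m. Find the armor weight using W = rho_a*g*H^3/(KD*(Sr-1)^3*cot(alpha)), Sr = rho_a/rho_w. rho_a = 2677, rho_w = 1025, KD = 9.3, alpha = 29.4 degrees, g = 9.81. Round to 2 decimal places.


Sr = rho_a / rho_w = 2677 / 1025 = 2.611707
(Sr - 1) = 1.611707
(Sr - 1)^3 = 4.186572
cot(29.4) = 1 / tan(29.4) = 1 / 0.563471 = 1.774714
Numerator = 2677 * 9.81 * 2.15^3 = 260995.3431
Denominator = 9.3 * 4.186572 * 1.774714 = 69.098701
W = 260995.3431 / 69.098701
W = 3777.14 N

3777.14


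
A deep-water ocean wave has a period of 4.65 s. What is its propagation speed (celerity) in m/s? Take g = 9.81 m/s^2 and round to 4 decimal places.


We use the deep-water celerity formula:
C = g * T / (2 * pi)
C = 9.81 * 4.65 / (2 * 3.14159...)
C = 45.616500 / 6.283185
C = 7.2601 m/s

7.2601


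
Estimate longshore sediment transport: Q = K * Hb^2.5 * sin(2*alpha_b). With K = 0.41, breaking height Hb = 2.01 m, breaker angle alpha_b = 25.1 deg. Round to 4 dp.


Q = K * Hb^2.5 * sin(2 * alpha_b)
Hb^2.5 = 2.01^2.5 = 5.727830
sin(2 * 25.1) = sin(50.2) = 0.768284
Q = 0.41 * 5.727830 * 0.768284
Q = 1.8042 m^3/s

1.8042


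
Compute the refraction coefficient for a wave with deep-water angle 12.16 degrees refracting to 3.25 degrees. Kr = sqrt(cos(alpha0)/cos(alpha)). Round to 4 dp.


Kr = sqrt(cos(alpha0) / cos(alpha))
cos(12.16) = 0.977563
cos(3.25) = 0.998392
Kr = sqrt(0.977563 / 0.998392)
Kr = sqrt(0.979138)
Kr = 0.9895

0.9895


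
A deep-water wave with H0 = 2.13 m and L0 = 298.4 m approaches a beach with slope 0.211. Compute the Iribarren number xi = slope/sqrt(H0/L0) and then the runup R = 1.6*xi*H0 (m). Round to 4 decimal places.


xi = slope / sqrt(H0/L0)
H0/L0 = 2.13/298.4 = 0.007138
sqrt(0.007138) = 0.084487
xi = 0.211 / 0.084487 = 2.497423
R = 1.6 * xi * H0 = 1.6 * 2.497423 * 2.13
R = 8.5112 m

8.5112


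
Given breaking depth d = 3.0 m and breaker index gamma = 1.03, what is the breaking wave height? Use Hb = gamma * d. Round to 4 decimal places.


Hb = gamma * d
Hb = 1.03 * 3.0
Hb = 3.0900 m

3.0900


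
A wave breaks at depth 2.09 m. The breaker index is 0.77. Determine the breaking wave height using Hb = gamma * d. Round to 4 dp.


Hb = gamma * d
Hb = 0.77 * 2.09
Hb = 1.6093 m

1.6093


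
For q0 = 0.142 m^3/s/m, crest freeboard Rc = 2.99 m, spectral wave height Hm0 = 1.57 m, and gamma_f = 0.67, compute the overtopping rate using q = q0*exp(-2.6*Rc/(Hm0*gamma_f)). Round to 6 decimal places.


q = q0 * exp(-2.6 * Rc / (Hm0 * gamma_f))
Exponent = -2.6 * 2.99 / (1.57 * 0.67)
= -2.6 * 2.99 / 1.0519
= -7.390436
exp(-7.390436) = 0.000617
q = 0.142 * 0.000617
q = 0.000088 m^3/s/m

0.000088


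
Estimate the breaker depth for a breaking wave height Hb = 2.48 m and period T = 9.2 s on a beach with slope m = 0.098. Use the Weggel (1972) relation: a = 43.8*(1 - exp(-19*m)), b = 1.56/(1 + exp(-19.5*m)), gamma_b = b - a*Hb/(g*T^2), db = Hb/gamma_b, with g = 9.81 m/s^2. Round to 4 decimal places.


a = 43.8 * (1 - exp(-19 * m))
exp(-19 * 0.098) = exp(-1.8620) = 0.155362
a = 43.8 * (1 - 0.155362) = 36.995162
b = 1.56 / (1 + exp(-19.5 * m))
exp(-19.5 * 0.098) = exp(-1.9110) = 0.147932
b = 1.56 / (1 + 0.147932) = 1.358965
Hb / (g * T^2) = 2.48 / (9.81 * 9.2^2) = 2.48 / 830.3184 = 0.00298681
gamma_b = b - a * Hb/(g*T^2) = 1.358965 - 36.995162 * 0.00298681 = 1.248468
db = Hb / gamma_b = 2.48 / 1.248468
db = 1.9864 m

1.9864


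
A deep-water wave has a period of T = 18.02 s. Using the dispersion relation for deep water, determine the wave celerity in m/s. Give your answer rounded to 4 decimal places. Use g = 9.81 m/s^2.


We use the deep-water celerity formula:
C = g * T / (2 * pi)
C = 9.81 * 18.02 / (2 * 3.14159...)
C = 176.776200 / 6.283185
C = 28.1348 m/s

28.1348


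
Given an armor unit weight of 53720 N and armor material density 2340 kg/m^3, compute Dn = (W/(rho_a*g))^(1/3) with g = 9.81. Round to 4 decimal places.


V = W / (rho_a * g)
V = 53720 / (2340 * 9.81)
V = 53720 / 22955.40
V = 2.340190 m^3
Dn = V^(1/3) = 2.340190^(1/3)
Dn = 1.3277 m

1.3277


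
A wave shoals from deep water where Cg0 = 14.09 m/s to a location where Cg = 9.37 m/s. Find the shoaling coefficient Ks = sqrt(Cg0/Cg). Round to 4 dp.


Ks = sqrt(Cg0 / Cg)
Ks = sqrt(14.09 / 9.37)
Ks = sqrt(1.5037)
Ks = 1.2263

1.2263


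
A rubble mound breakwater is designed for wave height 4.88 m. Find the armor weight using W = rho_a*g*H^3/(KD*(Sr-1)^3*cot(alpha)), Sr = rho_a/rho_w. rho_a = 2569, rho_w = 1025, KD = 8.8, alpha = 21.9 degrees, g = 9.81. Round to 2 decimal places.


Sr = rho_a / rho_w = 2569 / 1025 = 2.506341
(Sr - 1) = 1.506341
(Sr - 1)^3 = 3.417986
cot(21.9) = 1 / tan(21.9) = 1 / 0.401997 = 2.487578
Numerator = 2569 * 9.81 * 4.88^3 = 2928819.2994
Denominator = 8.8 * 3.417986 * 2.487578 = 74.822066
W = 2928819.2994 / 74.822066
W = 39143.79 N

39143.79


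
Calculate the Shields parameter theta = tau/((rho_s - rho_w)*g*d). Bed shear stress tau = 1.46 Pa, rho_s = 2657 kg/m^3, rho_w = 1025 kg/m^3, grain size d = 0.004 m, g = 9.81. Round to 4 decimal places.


theta = tau / ((rho_s - rho_w) * g * d)
rho_s - rho_w = 2657 - 1025 = 1632
Denominator = 1632 * 9.81 * 0.004 = 64.039680
theta = 1.46 / 64.039680
theta = 0.0228

0.0228


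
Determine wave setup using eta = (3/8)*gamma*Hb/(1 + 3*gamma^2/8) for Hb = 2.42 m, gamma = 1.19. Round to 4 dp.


eta = (3/8) * gamma * Hb / (1 + 3*gamma^2/8)
Numerator = (3/8) * 1.19 * 2.42 = 1.079925
Denominator = 1 + 3*1.19^2/8 = 1 + 0.531038 = 1.531038
eta = 1.079925 / 1.531038
eta = 0.7054 m

0.7054


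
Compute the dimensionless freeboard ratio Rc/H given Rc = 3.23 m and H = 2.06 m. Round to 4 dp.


Relative freeboard = Rc / H
= 3.23 / 2.06
= 1.5680

1.5680


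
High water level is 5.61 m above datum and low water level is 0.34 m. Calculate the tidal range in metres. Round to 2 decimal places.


Tidal range = High water - Low water
Tidal range = 5.61 - (0.34)
Tidal range = 5.27 m

5.27


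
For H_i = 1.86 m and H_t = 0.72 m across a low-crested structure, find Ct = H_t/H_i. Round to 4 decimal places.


Ct = H_t / H_i
Ct = 0.72 / 1.86
Ct = 0.3871

0.3871


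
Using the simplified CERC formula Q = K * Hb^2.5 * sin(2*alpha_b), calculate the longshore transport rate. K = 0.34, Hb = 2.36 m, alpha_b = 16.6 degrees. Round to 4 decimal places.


Q = K * Hb^2.5 * sin(2 * alpha_b)
Hb^2.5 = 2.36^2.5 = 8.556182
sin(2 * 16.6) = sin(33.2) = 0.547563
Q = 0.34 * 8.556182 * 0.547563
Q = 1.5929 m^3/s

1.5929


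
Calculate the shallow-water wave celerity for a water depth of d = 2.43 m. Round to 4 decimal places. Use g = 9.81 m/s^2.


Using the shallow-water approximation:
C = sqrt(g * d) = sqrt(9.81 * 2.43)
C = sqrt(23.8383)
C = 4.8824 m/s

4.8824


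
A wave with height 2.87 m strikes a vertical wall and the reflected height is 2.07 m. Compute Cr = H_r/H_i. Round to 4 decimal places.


Cr = H_r / H_i
Cr = 2.07 / 2.87
Cr = 0.7213

0.7213


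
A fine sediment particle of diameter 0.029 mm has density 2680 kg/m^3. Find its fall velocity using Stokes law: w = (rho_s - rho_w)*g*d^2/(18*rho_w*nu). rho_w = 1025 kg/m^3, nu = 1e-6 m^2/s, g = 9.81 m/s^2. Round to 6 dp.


w = (rho_s - rho_w) * g * d^2 / (18 * rho_w * nu)
d = 0.029 mm = 0.000029 m
rho_s - rho_w = 2680 - 1025 = 1655
Numerator = 1655 * 9.81 * (0.000029)^2 = 0.000013654098
Denominator = 18 * 1025 * 1e-6 = 0.018450
w = 0.000740 m/s

0.000740


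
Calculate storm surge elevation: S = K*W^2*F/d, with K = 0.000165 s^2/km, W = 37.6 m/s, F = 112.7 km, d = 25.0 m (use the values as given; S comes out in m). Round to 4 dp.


S = K * W^2 * F / d
W^2 = 37.6^2 = 1413.76
S = 0.000165 * 1413.76 * 112.7 / 25.0
Numerator = 0.000165 * 1413.76 * 112.7 = 26.289574
S = 26.289574 / 25.0 = 1.0516 m

1.0516


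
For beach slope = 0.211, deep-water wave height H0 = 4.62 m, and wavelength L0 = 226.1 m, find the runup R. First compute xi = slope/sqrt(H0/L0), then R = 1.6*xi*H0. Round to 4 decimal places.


xi = slope / sqrt(H0/L0)
H0/L0 = 4.62/226.1 = 0.020433
sqrt(0.020433) = 0.142946
xi = 0.211 / 0.142946 = 1.476086
R = 1.6 * xi * H0 = 1.6 * 1.476086 * 4.62
R = 10.9112 m

10.9112


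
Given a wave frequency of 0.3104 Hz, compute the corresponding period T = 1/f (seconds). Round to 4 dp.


T = 1 / f
T = 1 / 0.3104
T = 3.2216 s

3.2216


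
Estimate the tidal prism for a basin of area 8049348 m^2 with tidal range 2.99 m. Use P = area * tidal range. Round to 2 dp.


Tidal prism = Area * Tidal range
P = 8049348 * 2.99
P = 24067550.52 m^3

24067550.52


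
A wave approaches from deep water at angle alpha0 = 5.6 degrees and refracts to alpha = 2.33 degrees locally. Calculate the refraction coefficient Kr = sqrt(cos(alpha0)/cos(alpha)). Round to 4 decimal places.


Kr = sqrt(cos(alpha0) / cos(alpha))
cos(5.6) = 0.995227
cos(2.33) = 0.999173
Kr = sqrt(0.995227 / 0.999173)
Kr = sqrt(0.996051)
Kr = 0.9980

0.9980


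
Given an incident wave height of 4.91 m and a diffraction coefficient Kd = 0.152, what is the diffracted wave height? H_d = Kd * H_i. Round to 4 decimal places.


H_d = Kd * H_i
H_d = 0.152 * 4.91
H_d = 0.7463 m

0.7463


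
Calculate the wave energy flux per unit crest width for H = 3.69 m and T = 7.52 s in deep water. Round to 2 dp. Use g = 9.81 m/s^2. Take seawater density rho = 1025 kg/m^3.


P = rho * g^2 * H^2 * T / (32 * pi)
P = 1025 * 9.81^2 * 3.69^2 * 7.52 / (32 * pi)
P = 1025 * 96.2361 * 13.6161 * 7.52 / 100.53096
P = 100469.12 W/m

100469.12


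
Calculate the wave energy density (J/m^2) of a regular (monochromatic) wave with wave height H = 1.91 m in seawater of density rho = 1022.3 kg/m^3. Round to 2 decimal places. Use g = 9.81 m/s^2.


E = (1/8) * rho * g * H^2
E = (1/8) * 1022.3 * 9.81 * 1.91^2
E = 0.125 * 1022.3 * 9.81 * 3.6481
E = 4573.24 J/m^2

4573.24


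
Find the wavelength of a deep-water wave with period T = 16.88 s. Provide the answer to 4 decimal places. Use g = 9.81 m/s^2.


L0 = g * T^2 / (2 * pi)
L0 = 9.81 * 16.88^2 / (2 * pi)
L0 = 9.81 * 284.9344 / 6.28319
L0 = 2795.2065 / 6.28319
L0 = 444.8709 m

444.8709


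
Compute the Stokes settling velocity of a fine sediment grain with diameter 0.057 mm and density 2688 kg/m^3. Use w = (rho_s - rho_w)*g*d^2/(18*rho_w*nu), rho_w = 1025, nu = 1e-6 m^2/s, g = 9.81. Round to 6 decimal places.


w = (rho_s - rho_w) * g * d^2 / (18 * rho_w * nu)
d = 0.057 mm = 0.000057 m
rho_s - rho_w = 2688 - 1025 = 1663
Numerator = 1663 * 9.81 * (0.000057)^2 = 0.000053004283
Denominator = 18 * 1025 * 1e-6 = 0.018450
w = 0.002873 m/s

0.002873


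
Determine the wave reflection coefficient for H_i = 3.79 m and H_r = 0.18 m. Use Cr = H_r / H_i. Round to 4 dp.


Cr = H_r / H_i
Cr = 0.18 / 3.79
Cr = 0.0475

0.0475


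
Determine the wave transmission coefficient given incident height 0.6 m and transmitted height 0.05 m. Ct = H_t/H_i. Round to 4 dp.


Ct = H_t / H_i
Ct = 0.05 / 0.6
Ct = 0.0833

0.0833


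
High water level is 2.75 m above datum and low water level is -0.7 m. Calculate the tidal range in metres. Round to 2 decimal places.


Tidal range = High water - Low water
Tidal range = 2.75 - (-0.7)
Tidal range = 3.45 m

3.45


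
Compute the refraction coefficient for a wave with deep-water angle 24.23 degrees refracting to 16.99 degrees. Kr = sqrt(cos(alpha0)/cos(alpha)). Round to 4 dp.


Kr = sqrt(cos(alpha0) / cos(alpha))
cos(24.23) = 0.911905
cos(16.99) = 0.956356
Kr = sqrt(0.911905 / 0.956356)
Kr = sqrt(0.953521)
Kr = 0.9765

0.9765


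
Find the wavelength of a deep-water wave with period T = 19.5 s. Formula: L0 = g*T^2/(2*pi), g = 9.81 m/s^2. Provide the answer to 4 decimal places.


L0 = g * T^2 / (2 * pi)
L0 = 9.81 * 19.5^2 / (2 * pi)
L0 = 9.81 * 380.2500 / 6.28319
L0 = 3730.2525 / 6.28319
L0 = 593.6881 m

593.6881


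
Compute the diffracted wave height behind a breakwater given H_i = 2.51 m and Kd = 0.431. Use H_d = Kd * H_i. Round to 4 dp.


H_d = Kd * H_i
H_d = 0.431 * 2.51
H_d = 1.0818 m

1.0818


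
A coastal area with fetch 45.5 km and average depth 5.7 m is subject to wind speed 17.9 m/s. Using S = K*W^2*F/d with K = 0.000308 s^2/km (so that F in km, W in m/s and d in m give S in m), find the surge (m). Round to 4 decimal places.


S = K * W^2 * F / d
W^2 = 17.9^2 = 320.41
S = 0.000308 * 320.41 * 45.5 / 5.7
Numerator = 0.000308 * 320.41 * 45.5 = 4.490226
S = 4.490226 / 5.7 = 0.7878 m

0.7878


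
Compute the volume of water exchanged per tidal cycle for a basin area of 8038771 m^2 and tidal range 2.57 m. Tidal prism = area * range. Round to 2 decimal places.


Tidal prism = Area * Tidal range
P = 8038771 * 2.57
P = 20659641.47 m^3

20659641.47


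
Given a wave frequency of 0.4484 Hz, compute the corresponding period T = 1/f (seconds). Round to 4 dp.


T = 1 / f
T = 1 / 0.4484
T = 2.2302 s

2.2302


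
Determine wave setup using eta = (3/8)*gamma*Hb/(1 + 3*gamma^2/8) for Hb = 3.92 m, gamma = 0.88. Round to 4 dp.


eta = (3/8) * gamma * Hb / (1 + 3*gamma^2/8)
Numerator = (3/8) * 0.88 * 3.92 = 1.293600
Denominator = 1 + 3*0.88^2/8 = 1 + 0.290400 = 1.290400
eta = 1.293600 / 1.290400
eta = 1.0025 m

1.0025


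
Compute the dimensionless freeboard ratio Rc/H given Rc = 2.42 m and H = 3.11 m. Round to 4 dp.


Relative freeboard = Rc / H
= 2.42 / 3.11
= 0.7781

0.7781


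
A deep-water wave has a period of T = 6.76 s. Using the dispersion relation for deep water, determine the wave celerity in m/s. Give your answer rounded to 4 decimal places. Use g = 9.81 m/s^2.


We use the deep-water celerity formula:
C = g * T / (2 * pi)
C = 9.81 * 6.76 / (2 * 3.14159...)
C = 66.315600 / 6.283185
C = 10.5545 m/s

10.5545


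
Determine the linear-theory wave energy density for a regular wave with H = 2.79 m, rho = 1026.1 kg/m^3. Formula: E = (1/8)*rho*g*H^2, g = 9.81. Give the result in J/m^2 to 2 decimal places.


E = (1/8) * rho * g * H^2
E = (1/8) * 1026.1 * 9.81 * 2.79^2
E = 0.125 * 1026.1 * 9.81 * 7.7841
E = 9794.38 J/m^2

9794.38


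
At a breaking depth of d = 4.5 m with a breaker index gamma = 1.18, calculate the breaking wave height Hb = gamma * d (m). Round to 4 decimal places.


Hb = gamma * d
Hb = 1.18 * 4.5
Hb = 5.3100 m

5.3100


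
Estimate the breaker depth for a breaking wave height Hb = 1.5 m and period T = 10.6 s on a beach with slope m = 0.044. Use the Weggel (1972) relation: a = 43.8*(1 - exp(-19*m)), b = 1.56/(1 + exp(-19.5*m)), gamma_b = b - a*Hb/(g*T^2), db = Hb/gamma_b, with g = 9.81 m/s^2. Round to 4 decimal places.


a = 43.8 * (1 - exp(-19 * m))
exp(-19 * 0.044) = exp(-0.8360) = 0.433441
a = 43.8 * (1 - 0.433441) = 24.815292
b = 1.56 / (1 + exp(-19.5 * m))
exp(-19.5 * 0.044) = exp(-0.8580) = 0.424009
b = 1.56 / (1 + 0.424009) = 1.095498
Hb / (g * T^2) = 1.5 / (9.81 * 10.6^2) = 1.5 / 1102.2516 = 0.00136085
gamma_b = b - a * Hb/(g*T^2) = 1.095498 - 24.815292 * 0.00136085 = 1.061729
db = Hb / gamma_b = 1.5 / 1.061729
db = 1.4128 m

1.4128


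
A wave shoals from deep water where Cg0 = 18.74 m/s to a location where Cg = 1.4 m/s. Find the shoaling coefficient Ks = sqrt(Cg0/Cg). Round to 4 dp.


Ks = sqrt(Cg0 / Cg)
Ks = sqrt(18.74 / 1.4)
Ks = sqrt(13.3857)
Ks = 3.6586

3.6586


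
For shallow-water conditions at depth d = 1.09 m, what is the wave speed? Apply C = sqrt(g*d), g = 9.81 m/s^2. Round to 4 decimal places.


Using the shallow-water approximation:
C = sqrt(g * d) = sqrt(9.81 * 1.09)
C = sqrt(10.6929)
C = 3.2700 m/s

3.2700


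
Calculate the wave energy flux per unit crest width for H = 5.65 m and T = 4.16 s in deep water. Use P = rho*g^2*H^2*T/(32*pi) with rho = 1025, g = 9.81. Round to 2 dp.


P = rho * g^2 * H^2 * T / (32 * pi)
P = 1025 * 9.81^2 * 5.65^2 * 4.16 / (32 * pi)
P = 1025 * 96.2361 * 31.9225 * 4.16 / 100.53096
P = 130302.35 W/m

130302.35


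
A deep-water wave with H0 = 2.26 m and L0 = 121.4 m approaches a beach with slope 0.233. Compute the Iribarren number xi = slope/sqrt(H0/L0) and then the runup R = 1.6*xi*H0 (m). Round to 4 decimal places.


xi = slope / sqrt(H0/L0)
H0/L0 = 2.26/121.4 = 0.018616
sqrt(0.018616) = 0.136441
xi = 0.233 / 0.136441 = 1.707698
R = 1.6 * xi * H0 = 1.6 * 1.707698 * 2.26
R = 6.1750 m

6.1750


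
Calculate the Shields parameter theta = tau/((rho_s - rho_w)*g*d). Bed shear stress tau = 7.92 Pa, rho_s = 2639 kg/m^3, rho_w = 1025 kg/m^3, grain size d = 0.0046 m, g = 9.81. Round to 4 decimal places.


theta = tau / ((rho_s - rho_w) * g * d)
rho_s - rho_w = 2639 - 1025 = 1614
Denominator = 1614 * 9.81 * 0.0046 = 72.833364
theta = 7.92 / 72.833364
theta = 0.1087

0.1087


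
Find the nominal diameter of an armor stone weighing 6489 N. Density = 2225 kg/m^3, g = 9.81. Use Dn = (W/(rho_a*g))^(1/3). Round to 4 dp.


V = W / (rho_a * g)
V = 6489 / (2225 * 9.81)
V = 6489 / 21827.25
V = 0.297289 m^3
Dn = V^(1/3) = 0.297289^(1/3)
Dn = 0.6674 m

0.6674


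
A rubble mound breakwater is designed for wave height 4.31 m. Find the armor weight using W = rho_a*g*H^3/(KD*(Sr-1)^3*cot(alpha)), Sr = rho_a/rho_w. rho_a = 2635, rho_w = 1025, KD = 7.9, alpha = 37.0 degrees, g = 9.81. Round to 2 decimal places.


Sr = rho_a / rho_w = 2635 / 1025 = 2.570732
(Sr - 1) = 1.570732
(Sr - 1)^3 = 3.875306
cot(37.0) = 1 / tan(37.0) = 1 / 0.753554 = 1.327045
Numerator = 2635 * 9.81 * 4.31^3 = 2069576.2764
Denominator = 7.9 * 3.875306 * 1.327045 = 40.627371
W = 2069576.2764 / 40.627371
W = 50940.44 N

50940.44


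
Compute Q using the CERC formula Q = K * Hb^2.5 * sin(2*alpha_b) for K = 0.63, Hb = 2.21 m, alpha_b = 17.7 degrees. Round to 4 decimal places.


Q = K * Hb^2.5 * sin(2 * alpha_b)
Hb^2.5 = 2.21^2.5 = 7.260737
sin(2 * 17.7) = sin(35.4) = 0.579281
Q = 0.63 * 7.260737 * 0.579281
Q = 2.6498 m^3/s

2.6498


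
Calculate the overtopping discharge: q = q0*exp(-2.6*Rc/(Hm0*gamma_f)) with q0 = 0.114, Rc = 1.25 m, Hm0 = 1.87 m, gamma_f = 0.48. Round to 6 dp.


q = q0 * exp(-2.6 * Rc / (Hm0 * gamma_f))
Exponent = -2.6 * 1.25 / (1.87 * 0.48)
= -2.6 * 1.25 / 0.8976
= -3.620766
exp(-3.620766) = 0.026762
q = 0.114 * 0.026762
q = 0.003051 m^3/s/m

0.003051


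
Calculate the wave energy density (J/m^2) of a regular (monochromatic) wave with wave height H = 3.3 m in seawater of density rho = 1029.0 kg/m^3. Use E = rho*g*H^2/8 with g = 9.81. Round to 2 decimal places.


E = (1/8) * rho * g * H^2
E = (1/8) * 1029.0 * 9.81 * 3.3^2
E = 0.125 * 1029.0 * 9.81 * 10.8900
E = 13741.12 J/m^2

13741.12


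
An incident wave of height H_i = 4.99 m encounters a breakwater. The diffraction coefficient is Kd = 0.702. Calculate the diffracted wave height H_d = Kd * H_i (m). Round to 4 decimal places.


H_d = Kd * H_i
H_d = 0.702 * 4.99
H_d = 3.5030 m

3.5030


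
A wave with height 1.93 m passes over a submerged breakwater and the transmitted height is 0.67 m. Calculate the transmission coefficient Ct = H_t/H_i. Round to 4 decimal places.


Ct = H_t / H_i
Ct = 0.67 / 1.93
Ct = 0.3472

0.3472


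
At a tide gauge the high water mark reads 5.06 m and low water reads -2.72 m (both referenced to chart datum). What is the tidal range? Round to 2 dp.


Tidal range = High water - Low water
Tidal range = 5.06 - (-2.72)
Tidal range = 7.78 m

7.78


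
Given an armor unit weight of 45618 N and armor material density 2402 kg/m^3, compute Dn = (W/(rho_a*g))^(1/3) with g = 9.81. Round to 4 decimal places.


V = W / (rho_a * g)
V = 45618 / (2402 * 9.81)
V = 45618 / 23563.62
V = 1.935950 m^3
Dn = V^(1/3) = 1.935950^(1/3)
Dn = 1.2463 m

1.2463


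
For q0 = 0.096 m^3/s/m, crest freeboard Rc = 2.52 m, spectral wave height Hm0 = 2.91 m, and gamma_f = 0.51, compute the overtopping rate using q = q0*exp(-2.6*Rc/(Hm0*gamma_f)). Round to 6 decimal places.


q = q0 * exp(-2.6 * Rc / (Hm0 * gamma_f))
Exponent = -2.6 * 2.52 / (2.91 * 0.51)
= -2.6 * 2.52 / 1.4841
= -4.414797
exp(-4.414797) = 0.012097
q = 0.096 * 0.012097
q = 0.001161 m^3/s/m

0.001161


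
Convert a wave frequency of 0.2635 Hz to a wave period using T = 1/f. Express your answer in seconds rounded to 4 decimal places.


T = 1 / f
T = 1 / 0.2635
T = 3.7951 s

3.7951


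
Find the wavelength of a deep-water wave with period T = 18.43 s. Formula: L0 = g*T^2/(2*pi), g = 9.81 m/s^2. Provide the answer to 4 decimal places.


L0 = g * T^2 / (2 * pi)
L0 = 9.81 * 18.43^2 / (2 * pi)
L0 = 9.81 * 339.6649 / 6.28319
L0 = 3332.1127 / 6.28319
L0 = 530.3222 m

530.3222


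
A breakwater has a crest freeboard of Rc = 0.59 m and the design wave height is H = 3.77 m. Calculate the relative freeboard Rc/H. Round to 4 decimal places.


Relative freeboard = Rc / H
= 0.59 / 3.77
= 0.1565

0.1565


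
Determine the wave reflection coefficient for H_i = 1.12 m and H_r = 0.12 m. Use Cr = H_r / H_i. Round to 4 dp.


Cr = H_r / H_i
Cr = 0.12 / 1.12
Cr = 0.1071

0.1071


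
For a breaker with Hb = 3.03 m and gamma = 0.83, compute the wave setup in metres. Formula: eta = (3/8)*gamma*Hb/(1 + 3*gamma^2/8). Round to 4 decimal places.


eta = (3/8) * gamma * Hb / (1 + 3*gamma^2/8)
Numerator = (3/8) * 0.83 * 3.03 = 0.943087
Denominator = 1 + 3*0.83^2/8 = 1 + 0.258338 = 1.258338
eta = 0.943087 / 1.258338
eta = 0.7495 m

0.7495


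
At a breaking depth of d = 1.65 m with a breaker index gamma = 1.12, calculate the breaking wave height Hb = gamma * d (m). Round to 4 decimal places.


Hb = gamma * d
Hb = 1.12 * 1.65
Hb = 1.8480 m

1.8480


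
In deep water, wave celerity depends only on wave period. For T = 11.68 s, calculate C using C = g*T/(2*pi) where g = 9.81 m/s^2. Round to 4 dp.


We use the deep-water celerity formula:
C = g * T / (2 * pi)
C = 9.81 * 11.68 / (2 * 3.14159...)
C = 114.580800 / 6.283185
C = 18.2361 m/s

18.2361


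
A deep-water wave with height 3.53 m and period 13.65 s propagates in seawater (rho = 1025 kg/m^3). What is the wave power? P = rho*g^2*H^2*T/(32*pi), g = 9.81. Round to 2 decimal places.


P = rho * g^2 * H^2 * T / (32 * pi)
P = 1025 * 9.81^2 * 3.53^2 * 13.65 / (32 * pi)
P = 1025 * 96.2361 * 12.4609 * 13.65 / 100.53096
P = 166895.29 W/m

166895.29


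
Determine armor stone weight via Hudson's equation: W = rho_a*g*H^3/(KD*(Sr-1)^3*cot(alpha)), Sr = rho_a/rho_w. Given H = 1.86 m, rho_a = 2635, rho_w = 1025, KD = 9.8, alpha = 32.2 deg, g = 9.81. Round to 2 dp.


Sr = rho_a / rho_w = 2635 / 1025 = 2.570732
(Sr - 1) = 1.570732
(Sr - 1)^3 = 3.875306
cot(32.2) = 1 / tan(32.2) = 1 / 0.629734 = 1.587973
Numerator = 2635 * 9.81 * 1.86^3 = 166336.8449
Denominator = 9.8 * 3.875306 * 1.587973 = 60.308043
W = 166336.8449 / 60.308043
W = 2758.12 N

2758.12


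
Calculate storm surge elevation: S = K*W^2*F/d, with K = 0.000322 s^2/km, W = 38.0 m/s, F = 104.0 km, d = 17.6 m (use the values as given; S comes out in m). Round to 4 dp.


S = K * W^2 * F / d
W^2 = 38.0^2 = 1444.00
S = 0.000322 * 1444.00 * 104.0 / 17.6
Numerator = 0.000322 * 1444.00 * 104.0 = 48.356672
S = 48.356672 / 17.6 = 2.7475 m

2.7475


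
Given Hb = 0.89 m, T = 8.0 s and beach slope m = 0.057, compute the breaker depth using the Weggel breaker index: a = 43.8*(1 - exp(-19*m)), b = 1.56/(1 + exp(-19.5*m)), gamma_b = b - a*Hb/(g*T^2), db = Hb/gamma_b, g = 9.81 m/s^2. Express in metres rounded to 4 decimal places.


a = 43.8 * (1 - exp(-19 * m))
exp(-19 * 0.057) = exp(-1.0830) = 0.338578
a = 43.8 * (1 - 0.338578) = 28.970272
b = 1.56 / (1 + exp(-19.5 * m))
exp(-19.5 * 0.057) = exp(-1.1115) = 0.329065
b = 1.56 / (1 + 0.329065) = 1.173757
Hb / (g * T^2) = 0.89 / (9.81 * 8.0^2) = 0.89 / 627.8400 = 0.00141756
gamma_b = b - a * Hb/(g*T^2) = 1.173757 - 28.970272 * 0.00141756 = 1.132690
db = Hb / gamma_b = 0.89 / 1.132690
db = 0.7857 m

0.7857


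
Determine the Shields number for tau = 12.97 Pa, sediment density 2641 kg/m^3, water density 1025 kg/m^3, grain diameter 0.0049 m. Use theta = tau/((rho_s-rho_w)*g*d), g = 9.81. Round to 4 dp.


theta = tau / ((rho_s - rho_w) * g * d)
rho_s - rho_w = 2641 - 1025 = 1616
Denominator = 1616 * 9.81 * 0.0049 = 77.679504
theta = 12.97 / 77.679504
theta = 0.1670

0.1670


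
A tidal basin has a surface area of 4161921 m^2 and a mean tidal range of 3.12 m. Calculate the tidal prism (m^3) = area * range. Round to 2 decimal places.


Tidal prism = Area * Tidal range
P = 4161921 * 3.12
P = 12985193.52 m^3

12985193.52


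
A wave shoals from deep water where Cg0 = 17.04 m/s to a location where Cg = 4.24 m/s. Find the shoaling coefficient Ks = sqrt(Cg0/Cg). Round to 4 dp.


Ks = sqrt(Cg0 / Cg)
Ks = sqrt(17.04 / 4.24)
Ks = sqrt(4.0189)
Ks = 2.0047

2.0047


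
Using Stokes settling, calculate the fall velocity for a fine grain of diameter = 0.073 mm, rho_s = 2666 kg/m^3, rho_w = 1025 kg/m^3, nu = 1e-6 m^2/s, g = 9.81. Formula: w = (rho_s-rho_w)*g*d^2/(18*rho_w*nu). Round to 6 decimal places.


w = (rho_s - rho_w) * g * d^2 / (18 * rho_w * nu)
d = 0.073 mm = 0.000073 m
rho_s - rho_w = 2666 - 1025 = 1641
Numerator = 1641 * 9.81 * (0.000073)^2 = 0.000085787361
Denominator = 18 * 1025 * 1e-6 = 0.018450
w = 0.004650 m/s

0.004650


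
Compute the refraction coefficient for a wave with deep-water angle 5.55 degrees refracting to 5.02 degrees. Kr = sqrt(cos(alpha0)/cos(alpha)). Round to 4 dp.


Kr = sqrt(cos(alpha0) / cos(alpha))
cos(5.55) = 0.995312
cos(5.02) = 0.996164
Kr = sqrt(0.995312 / 0.996164)
Kr = sqrt(0.999145)
Kr = 0.9996

0.9996


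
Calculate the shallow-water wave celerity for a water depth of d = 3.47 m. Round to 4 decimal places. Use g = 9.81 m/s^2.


Using the shallow-water approximation:
C = sqrt(g * d) = sqrt(9.81 * 3.47)
C = sqrt(34.0407)
C = 5.8344 m/s

5.8344


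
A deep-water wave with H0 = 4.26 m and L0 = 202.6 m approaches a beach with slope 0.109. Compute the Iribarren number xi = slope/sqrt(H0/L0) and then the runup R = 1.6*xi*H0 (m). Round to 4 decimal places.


xi = slope / sqrt(H0/L0)
H0/L0 = 4.26/202.6 = 0.021027
sqrt(0.021027) = 0.145006
xi = 0.109 / 0.145006 = 0.751695
R = 1.6 * xi * H0 = 1.6 * 0.751695 * 4.26
R = 5.1236 m

5.1236


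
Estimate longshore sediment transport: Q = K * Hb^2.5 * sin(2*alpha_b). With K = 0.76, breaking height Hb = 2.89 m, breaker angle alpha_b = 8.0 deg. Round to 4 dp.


Q = K * Hb^2.5 * sin(2 * alpha_b)
Hb^2.5 = 2.89^2.5 = 14.198570
sin(2 * 8.0) = sin(16.0) = 0.275637
Q = 0.76 * 14.198570 * 0.275637
Q = 2.9744 m^3/s

2.9744


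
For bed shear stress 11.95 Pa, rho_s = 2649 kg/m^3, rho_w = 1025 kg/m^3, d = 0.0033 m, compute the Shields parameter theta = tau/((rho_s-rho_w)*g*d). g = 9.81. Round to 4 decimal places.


theta = tau / ((rho_s - rho_w) * g * d)
rho_s - rho_w = 2649 - 1025 = 1624
Denominator = 1624 * 9.81 * 0.0033 = 52.573752
theta = 11.95 / 52.573752
theta = 0.2273

0.2273


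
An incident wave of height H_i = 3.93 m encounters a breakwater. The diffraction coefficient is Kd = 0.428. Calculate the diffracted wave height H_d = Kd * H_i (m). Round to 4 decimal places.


H_d = Kd * H_i
H_d = 0.428 * 3.93
H_d = 1.6820 m

1.6820


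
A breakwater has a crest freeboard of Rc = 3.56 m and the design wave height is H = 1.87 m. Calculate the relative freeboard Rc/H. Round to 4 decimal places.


Relative freeboard = Rc / H
= 3.56 / 1.87
= 1.9037

1.9037


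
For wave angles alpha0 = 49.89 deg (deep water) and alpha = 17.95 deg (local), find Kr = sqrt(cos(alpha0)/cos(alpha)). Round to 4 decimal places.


Kr = sqrt(cos(alpha0) / cos(alpha))
cos(49.89) = 0.644257
cos(17.95) = 0.951326
Kr = sqrt(0.644257 / 0.951326)
Kr = sqrt(0.677220)
Kr = 0.8229

0.8229


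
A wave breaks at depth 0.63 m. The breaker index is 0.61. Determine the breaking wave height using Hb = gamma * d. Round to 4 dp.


Hb = gamma * d
Hb = 0.61 * 0.63
Hb = 0.3843 m

0.3843


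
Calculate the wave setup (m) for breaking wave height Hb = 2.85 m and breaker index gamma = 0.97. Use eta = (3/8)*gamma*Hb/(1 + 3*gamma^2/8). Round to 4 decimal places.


eta = (3/8) * gamma * Hb / (1 + 3*gamma^2/8)
Numerator = (3/8) * 0.97 * 2.85 = 1.036687
Denominator = 1 + 3*0.97^2/8 = 1 + 0.352838 = 1.352838
eta = 1.036687 / 1.352838
eta = 0.7663 m

0.7663


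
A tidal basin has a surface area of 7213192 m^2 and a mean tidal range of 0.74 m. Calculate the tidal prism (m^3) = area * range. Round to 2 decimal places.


Tidal prism = Area * Tidal range
P = 7213192 * 0.74
P = 5337762.08 m^3

5337762.08


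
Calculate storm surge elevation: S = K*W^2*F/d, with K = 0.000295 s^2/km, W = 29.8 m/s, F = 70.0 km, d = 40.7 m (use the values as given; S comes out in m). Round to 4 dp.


S = K * W^2 * F / d
W^2 = 29.8^2 = 888.04
S = 0.000295 * 888.04 * 70.0 / 40.7
Numerator = 0.000295 * 888.04 * 70.0 = 18.338026
S = 18.338026 / 40.7 = 0.4506 m

0.4506


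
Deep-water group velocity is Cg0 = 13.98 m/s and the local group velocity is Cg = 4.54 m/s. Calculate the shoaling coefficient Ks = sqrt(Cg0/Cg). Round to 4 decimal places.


Ks = sqrt(Cg0 / Cg)
Ks = sqrt(13.98 / 4.54)
Ks = sqrt(3.0793)
Ks = 1.7548

1.7548


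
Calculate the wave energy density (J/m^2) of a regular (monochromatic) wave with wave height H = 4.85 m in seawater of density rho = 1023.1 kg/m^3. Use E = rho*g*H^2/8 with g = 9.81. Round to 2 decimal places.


E = (1/8) * rho * g * H^2
E = (1/8) * 1023.1 * 9.81 * 4.85^2
E = 0.125 * 1023.1 * 9.81 * 23.5225
E = 29510.77 J/m^2

29510.77


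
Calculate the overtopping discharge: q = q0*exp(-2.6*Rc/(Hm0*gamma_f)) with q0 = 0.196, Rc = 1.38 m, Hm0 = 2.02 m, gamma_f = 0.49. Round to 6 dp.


q = q0 * exp(-2.6 * Rc / (Hm0 * gamma_f))
Exponent = -2.6 * 1.38 / (2.02 * 0.49)
= -2.6 * 1.38 / 0.9898
= -3.624975
exp(-3.624975) = 0.026650
q = 0.196 * 0.026650
q = 0.005223 m^3/s/m

0.005223


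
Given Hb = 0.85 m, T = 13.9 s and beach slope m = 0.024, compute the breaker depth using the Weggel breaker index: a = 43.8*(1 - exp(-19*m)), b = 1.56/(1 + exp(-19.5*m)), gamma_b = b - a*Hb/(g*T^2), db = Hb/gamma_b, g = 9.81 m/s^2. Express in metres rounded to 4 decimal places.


a = 43.8 * (1 - exp(-19 * m))
exp(-19 * 0.024) = exp(-0.4560) = 0.633814
a = 43.8 * (1 - 0.633814) = 16.038954
b = 1.56 / (1 + exp(-19.5 * m))
exp(-19.5 * 0.024) = exp(-0.4680) = 0.626254
b = 1.56 / (1 + 0.626254) = 0.959260
Hb / (g * T^2) = 0.85 / (9.81 * 13.9^2) = 0.85 / 1895.3901 = 0.00044846
gamma_b = b - a * Hb/(g*T^2) = 0.959260 - 16.038954 * 0.00044846 = 0.952067
db = Hb / gamma_b = 0.85 / 0.952067
db = 0.8928 m

0.8928


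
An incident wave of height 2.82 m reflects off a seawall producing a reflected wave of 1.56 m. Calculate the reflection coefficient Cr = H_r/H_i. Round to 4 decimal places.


Cr = H_r / H_i
Cr = 1.56 / 2.82
Cr = 0.5532

0.5532


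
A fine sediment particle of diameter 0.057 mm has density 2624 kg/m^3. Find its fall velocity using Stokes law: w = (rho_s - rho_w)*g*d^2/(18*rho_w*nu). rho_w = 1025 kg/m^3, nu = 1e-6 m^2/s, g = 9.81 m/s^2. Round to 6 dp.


w = (rho_s - rho_w) * g * d^2 / (18 * rho_w * nu)
d = 0.057 mm = 0.000057 m
rho_s - rho_w = 2624 - 1025 = 1599
Numerator = 1599 * 9.81 * (0.000057)^2 = 0.000050964431
Denominator = 18 * 1025 * 1e-6 = 0.018450
w = 0.002762 m/s

0.002762


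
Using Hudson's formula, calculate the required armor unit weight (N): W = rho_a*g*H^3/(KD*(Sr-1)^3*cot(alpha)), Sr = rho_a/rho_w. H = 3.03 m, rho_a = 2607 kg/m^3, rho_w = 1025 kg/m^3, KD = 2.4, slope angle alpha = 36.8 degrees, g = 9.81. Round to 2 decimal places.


Sr = rho_a / rho_w = 2607 / 1025 = 2.543415
(Sr - 1) = 1.543415
(Sr - 1)^3 = 3.676612
cot(36.8) = 1 / tan(36.8) = 1 / 0.748096 = 1.336728
Numerator = 2607 * 9.81 * 3.03^3 = 711439.4180
Denominator = 2.4 * 3.676612 * 1.336728 = 11.795110
W = 711439.4180 / 11.795110
W = 60316.47 N

60316.47


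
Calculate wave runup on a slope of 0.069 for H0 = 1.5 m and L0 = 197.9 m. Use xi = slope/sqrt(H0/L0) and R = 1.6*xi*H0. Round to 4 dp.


xi = slope / sqrt(H0/L0)
H0/L0 = 1.5/197.9 = 0.007580
sqrt(0.007580) = 0.087061
xi = 0.069 / 0.087061 = 0.792549
R = 1.6 * xi * H0 = 1.6 * 0.792549 * 1.5
R = 1.9021 m

1.9021


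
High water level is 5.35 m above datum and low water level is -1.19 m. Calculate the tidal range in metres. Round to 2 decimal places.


Tidal range = High water - Low water
Tidal range = 5.35 - (-1.19)
Tidal range = 6.54 m

6.54


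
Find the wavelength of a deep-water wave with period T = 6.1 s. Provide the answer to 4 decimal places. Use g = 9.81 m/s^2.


L0 = g * T^2 / (2 * pi)
L0 = 9.81 * 6.1^2 / (2 * pi)
L0 = 9.81 * 37.2100 / 6.28319
L0 = 365.0301 / 6.28319
L0 = 58.0963 m

58.0963


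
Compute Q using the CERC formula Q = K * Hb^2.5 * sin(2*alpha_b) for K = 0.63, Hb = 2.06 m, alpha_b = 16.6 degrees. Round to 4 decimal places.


Q = K * Hb^2.5 * sin(2 * alpha_b)
Hb^2.5 = 2.06^2.5 = 6.090712
sin(2 * 16.6) = sin(33.2) = 0.547563
Q = 0.63 * 6.090712 * 0.547563
Q = 2.1011 m^3/s

2.1011


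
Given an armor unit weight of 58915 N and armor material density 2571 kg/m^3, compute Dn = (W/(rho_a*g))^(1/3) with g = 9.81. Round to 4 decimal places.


V = W / (rho_a * g)
V = 58915 / (2571 * 9.81)
V = 58915 / 25221.51
V = 2.335903 m^3
Dn = V^(1/3) = 2.335903^(1/3)
Dn = 1.3268 m

1.3268


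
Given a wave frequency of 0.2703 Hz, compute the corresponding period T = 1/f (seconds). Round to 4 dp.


T = 1 / f
T = 1 / 0.2703
T = 3.6996 s

3.6996


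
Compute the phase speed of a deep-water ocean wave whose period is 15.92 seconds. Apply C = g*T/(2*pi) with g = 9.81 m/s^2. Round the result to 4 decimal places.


We use the deep-water celerity formula:
C = g * T / (2 * pi)
C = 9.81 * 15.92 / (2 * 3.14159...)
C = 156.175200 / 6.283185
C = 24.8561 m/s

24.8561


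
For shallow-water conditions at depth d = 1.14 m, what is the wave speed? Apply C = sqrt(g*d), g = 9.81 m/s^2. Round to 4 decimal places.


Using the shallow-water approximation:
C = sqrt(g * d) = sqrt(9.81 * 1.14)
C = sqrt(11.1834)
C = 3.3442 m/s

3.3442
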